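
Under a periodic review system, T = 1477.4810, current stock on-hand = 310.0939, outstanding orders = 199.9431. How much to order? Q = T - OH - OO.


Inventory position = OH + OO = 310.0939 + 199.9431 = 510.0370
Q = 1477.4810 - 510.0370 = 967.4440

967.4440 units


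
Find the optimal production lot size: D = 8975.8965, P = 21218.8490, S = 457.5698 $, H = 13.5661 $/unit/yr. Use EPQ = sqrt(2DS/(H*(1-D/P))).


1 - D/P = 1 - 0.4230 = 0.5770
H*(1-D/P) = 7.8274
2DS = 8214198.3327
EPQ = sqrt(1049411.5224) = 1024.4079

1024.4079 units


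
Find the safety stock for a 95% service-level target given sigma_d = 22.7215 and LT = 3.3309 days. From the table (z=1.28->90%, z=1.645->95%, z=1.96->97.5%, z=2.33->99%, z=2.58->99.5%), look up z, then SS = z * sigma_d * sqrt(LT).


From the table, SL = 95% corresponds to z = 1.645
sqrt(LT) = sqrt(3.3309) = 1.8251
SS = 1.645 * 22.7215 * 1.8251 = 68.2156

68.2156 units


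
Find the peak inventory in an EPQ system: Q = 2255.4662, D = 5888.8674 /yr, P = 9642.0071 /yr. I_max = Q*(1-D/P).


D/P = 0.6108
1 - D/P = 0.3892
I_max = 2255.4662 * 0.3892 = 877.9375

877.9375 units


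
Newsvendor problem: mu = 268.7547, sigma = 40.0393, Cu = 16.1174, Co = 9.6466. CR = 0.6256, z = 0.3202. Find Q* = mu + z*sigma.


CR = Cu/(Cu+Co) = 16.1174/(16.1174+9.6466) = 0.6256
z = 0.3202
Q* = 268.7547 + 0.3202 * 40.0393 = 281.5753

281.5753 units


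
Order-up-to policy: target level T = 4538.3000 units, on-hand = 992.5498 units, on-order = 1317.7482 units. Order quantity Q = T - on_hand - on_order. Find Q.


Inventory position = OH + OO = 992.5498 + 1317.7482 = 2310.2980
Q = 4538.3000 - 2310.2980 = 2228.0020

2228.0020 units


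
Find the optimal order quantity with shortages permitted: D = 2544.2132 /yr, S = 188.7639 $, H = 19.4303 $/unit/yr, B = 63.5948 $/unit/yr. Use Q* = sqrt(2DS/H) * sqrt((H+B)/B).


sqrt(2DS/H) = 222.3369
sqrt((H+B)/B) = 1.1426
Q* = 222.3369 * 1.1426 = 254.0419

254.0419 units


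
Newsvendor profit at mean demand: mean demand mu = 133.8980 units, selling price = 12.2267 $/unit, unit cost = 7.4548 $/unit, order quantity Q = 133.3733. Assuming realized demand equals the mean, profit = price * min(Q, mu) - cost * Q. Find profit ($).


Sales at mu = min(133.3733, 133.8980) = 133.3733
Revenue = 12.2267 * 133.3733 = 1630.7153
Total cost = 7.4548 * 133.3733 = 994.2713
Profit = 1630.7153 - 994.2713 = 636.4441

636.4441 $


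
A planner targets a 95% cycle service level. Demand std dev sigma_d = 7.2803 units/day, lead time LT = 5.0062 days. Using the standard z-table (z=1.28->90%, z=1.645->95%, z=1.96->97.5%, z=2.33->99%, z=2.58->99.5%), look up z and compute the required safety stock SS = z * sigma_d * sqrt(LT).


From the table, SL = 95% corresponds to z = 1.645
sqrt(LT) = sqrt(5.0062) = 2.2375
SS = 1.645 * 7.2803 * 2.2375 = 26.7960

26.7960 units


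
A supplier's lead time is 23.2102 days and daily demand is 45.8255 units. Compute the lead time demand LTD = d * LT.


LTD = 45.8255 * 23.2102 = 1063.6190

1063.6190 units


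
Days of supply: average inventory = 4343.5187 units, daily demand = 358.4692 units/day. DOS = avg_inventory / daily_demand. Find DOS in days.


DOS = 4343.5187 / 358.4692 = 12.1169

12.1169 days


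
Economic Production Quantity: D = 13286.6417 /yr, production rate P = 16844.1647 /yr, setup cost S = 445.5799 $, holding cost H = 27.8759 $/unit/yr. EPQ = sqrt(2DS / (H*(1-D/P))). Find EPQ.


1 - D/P = 1 - 0.7888 = 0.2112
H*(1-D/P) = 5.8874
2DS = 11840520.9600
EPQ = sqrt(2011146.3528) = 1418.1489

1418.1489 units


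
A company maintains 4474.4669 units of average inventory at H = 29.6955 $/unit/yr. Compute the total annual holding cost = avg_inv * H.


Cost = 4474.4669 * 29.6955 = 132871.5318

132871.5318 $/yr


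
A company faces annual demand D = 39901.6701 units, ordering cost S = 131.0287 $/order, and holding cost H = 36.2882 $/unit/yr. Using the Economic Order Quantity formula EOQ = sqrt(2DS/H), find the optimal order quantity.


2*D*S = 2 * 39901.6701 * 131.0287 = 10456527.9221
2*D*S/H = 288152.2898
EOQ = sqrt(288152.2898) = 536.7982

536.7982 units


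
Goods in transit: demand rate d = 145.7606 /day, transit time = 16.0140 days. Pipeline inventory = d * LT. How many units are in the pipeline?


Pipeline = 145.7606 * 16.0140 = 2334.2102

2334.2102 units


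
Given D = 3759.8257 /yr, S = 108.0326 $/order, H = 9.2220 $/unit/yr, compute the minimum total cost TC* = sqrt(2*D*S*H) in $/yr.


2*D*S*H = 7491653.0097
TC* = sqrt(7491653.0097) = 2737.0884

2737.0884 $/yr


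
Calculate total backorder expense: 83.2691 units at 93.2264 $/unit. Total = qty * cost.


Total = 83.2691 * 93.2264 = 7762.8784

7762.8784 $


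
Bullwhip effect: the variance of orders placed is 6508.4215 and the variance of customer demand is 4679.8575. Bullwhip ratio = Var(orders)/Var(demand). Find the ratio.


BW = 6508.4215 / 4679.8575 = 1.3907

1.3907


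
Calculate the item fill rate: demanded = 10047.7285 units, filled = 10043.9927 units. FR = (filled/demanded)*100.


FR = 10043.9927 / 10047.7285 * 100 = 99.9628

99.9628%


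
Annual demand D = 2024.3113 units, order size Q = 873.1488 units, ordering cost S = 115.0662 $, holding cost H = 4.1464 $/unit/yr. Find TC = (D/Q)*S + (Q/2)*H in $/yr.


Ordering cost = D*S/Q = 266.7699
Holding cost = Q*H/2 = 1810.2121
TC = 266.7699 + 1810.2121 = 2076.9820

2076.9820 $/yr


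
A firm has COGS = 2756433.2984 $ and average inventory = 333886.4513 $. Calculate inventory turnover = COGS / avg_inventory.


Turnover = 2756433.2984 / 333886.4513 = 8.2556

8.2556


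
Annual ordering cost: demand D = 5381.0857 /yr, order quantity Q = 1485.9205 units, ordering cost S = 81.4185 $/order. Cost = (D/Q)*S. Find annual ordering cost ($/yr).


Number of orders = D/Q = 3.6214
Cost = 3.6214 * 81.4185 = 294.8475

294.8475 $/yr


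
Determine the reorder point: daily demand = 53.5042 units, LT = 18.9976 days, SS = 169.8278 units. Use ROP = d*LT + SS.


d*LT = 53.5042 * 18.9976 = 1016.4514
ROP = 1016.4514 + 169.8278 = 1186.2792

1186.2792 units


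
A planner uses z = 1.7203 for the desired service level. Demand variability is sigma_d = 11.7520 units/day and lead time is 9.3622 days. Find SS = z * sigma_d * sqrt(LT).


sqrt(LT) = sqrt(9.3622) = 3.0598
SS = 1.7203 * 11.7520 * 3.0598 = 61.8593

61.8593 units


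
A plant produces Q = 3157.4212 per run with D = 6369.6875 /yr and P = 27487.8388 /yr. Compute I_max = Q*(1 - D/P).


D/P = 0.2317
1 - D/P = 0.7683
I_max = 3157.4212 * 0.7683 = 2425.7600

2425.7600 units


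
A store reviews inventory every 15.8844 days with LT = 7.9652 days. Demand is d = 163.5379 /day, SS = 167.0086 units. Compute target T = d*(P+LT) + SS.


P + LT = 23.8496
d*(P+LT) = 163.5379 * 23.8496 = 3900.3135
T = 3900.3135 + 167.0086 = 4067.3221

4067.3221 units


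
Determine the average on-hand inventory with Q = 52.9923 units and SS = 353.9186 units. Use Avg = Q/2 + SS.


Q/2 = 26.4962
Avg = 26.4962 + 353.9186 = 380.4148

380.4148 units


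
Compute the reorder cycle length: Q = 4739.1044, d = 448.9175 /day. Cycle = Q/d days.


Cycle = 4739.1044 / 448.9175 = 10.5567

10.5567 days


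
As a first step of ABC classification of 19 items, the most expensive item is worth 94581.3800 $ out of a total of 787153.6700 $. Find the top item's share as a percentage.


Top item = 94581.3800
Total = 787153.6700
Percentage = 94581.3800 / 787153.6700 * 100 = 12.0156

12.0156%


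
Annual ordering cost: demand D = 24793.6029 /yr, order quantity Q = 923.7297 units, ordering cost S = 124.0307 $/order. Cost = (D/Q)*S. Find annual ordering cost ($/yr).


Number of orders = D/Q = 26.8408
Cost = 26.8408 * 124.0307 = 3329.0777

3329.0777 $/yr


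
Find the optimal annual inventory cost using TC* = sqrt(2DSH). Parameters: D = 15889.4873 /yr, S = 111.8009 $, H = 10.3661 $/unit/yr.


2*D*S*H = 36829902.8792
TC* = sqrt(36829902.8792) = 6068.7645

6068.7645 $/yr


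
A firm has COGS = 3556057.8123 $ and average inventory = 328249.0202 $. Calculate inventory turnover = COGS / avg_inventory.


Turnover = 3556057.8123 / 328249.0202 = 10.8334

10.8334


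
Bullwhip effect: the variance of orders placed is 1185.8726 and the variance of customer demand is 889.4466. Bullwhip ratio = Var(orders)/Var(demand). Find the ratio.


BW = 1185.8726 / 889.4466 = 1.3333

1.3333


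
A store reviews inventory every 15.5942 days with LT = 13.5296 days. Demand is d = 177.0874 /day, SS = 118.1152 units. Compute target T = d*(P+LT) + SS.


P + LT = 29.1238
d*(P+LT) = 177.0874 * 29.1238 = 5157.4580
T = 5157.4580 + 118.1152 = 5275.5732

5275.5732 units


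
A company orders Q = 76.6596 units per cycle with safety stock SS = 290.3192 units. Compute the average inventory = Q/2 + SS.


Q/2 = 38.3298
Avg = 38.3298 + 290.3192 = 328.6490

328.6490 units


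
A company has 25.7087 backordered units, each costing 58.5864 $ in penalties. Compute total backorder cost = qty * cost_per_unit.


Total = 25.7087 * 58.5864 = 1506.1802

1506.1802 $


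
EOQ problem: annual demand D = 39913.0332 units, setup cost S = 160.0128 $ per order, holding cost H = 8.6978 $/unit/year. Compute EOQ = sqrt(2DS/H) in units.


2*D*S = 2 * 39913.0332 * 160.0128 = 12773192.3976
2*D*S/H = 1468554.3928
EOQ = sqrt(1468554.3928) = 1211.8393

1211.8393 units


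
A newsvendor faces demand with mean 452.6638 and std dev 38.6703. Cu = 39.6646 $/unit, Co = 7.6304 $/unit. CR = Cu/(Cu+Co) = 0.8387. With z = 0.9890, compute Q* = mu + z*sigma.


CR = Cu/(Cu+Co) = 39.6646/(39.6646+7.6304) = 0.8387
z = 0.9890
Q* = 452.6638 + 0.9890 * 38.6703 = 490.9087

490.9087 units


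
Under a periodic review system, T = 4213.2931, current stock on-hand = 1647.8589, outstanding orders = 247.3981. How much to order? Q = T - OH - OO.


Inventory position = OH + OO = 1647.8589 + 247.3981 = 1895.2570
Q = 4213.2931 - 1895.2570 = 2318.0361

2318.0361 units


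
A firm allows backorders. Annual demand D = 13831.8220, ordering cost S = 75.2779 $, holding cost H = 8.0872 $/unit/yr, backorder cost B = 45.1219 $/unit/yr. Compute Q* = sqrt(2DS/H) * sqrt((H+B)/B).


sqrt(2DS/H) = 507.4454
sqrt((H+B)/B) = 1.0859
Q* = 507.4454 * 1.0859 = 551.0470

551.0470 units


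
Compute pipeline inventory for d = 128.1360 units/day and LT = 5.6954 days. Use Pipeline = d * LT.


Pipeline = 128.1360 * 5.6954 = 729.7858

729.7858 units


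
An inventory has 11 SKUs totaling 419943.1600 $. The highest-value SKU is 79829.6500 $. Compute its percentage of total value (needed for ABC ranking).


Top item = 79829.6500
Total = 419943.1600
Percentage = 79829.6500 / 419943.1600 * 100 = 19.0096

19.0096%


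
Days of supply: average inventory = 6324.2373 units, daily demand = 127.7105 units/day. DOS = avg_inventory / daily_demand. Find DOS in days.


DOS = 6324.2373 / 127.7105 = 49.5201

49.5201 days


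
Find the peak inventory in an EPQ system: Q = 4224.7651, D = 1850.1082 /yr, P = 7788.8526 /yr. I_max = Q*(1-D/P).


D/P = 0.2375
1 - D/P = 0.7625
I_max = 4224.7651 * 0.7625 = 3221.2447

3221.2447 units


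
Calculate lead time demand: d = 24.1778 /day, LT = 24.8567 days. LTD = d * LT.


LTD = 24.1778 * 24.8567 = 600.9803

600.9803 units


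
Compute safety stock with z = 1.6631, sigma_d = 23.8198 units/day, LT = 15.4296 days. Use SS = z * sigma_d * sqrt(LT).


sqrt(LT) = sqrt(15.4296) = 3.9281
SS = 1.6631 * 23.8198 * 3.9281 = 155.6087

155.6087 units


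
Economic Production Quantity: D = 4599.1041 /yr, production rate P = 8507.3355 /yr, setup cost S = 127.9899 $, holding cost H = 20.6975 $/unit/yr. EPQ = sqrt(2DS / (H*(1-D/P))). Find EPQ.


1 - D/P = 1 - 0.5406 = 0.4594
H*(1-D/P) = 9.5083
2DS = 1177277.7477
EPQ = sqrt(123815.3058) = 351.8740

351.8740 units


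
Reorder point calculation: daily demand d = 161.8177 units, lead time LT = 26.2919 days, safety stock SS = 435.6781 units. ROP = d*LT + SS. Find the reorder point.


d*LT = 161.8177 * 26.2919 = 4254.4948
ROP = 4254.4948 + 435.6781 = 4690.1729

4690.1729 units


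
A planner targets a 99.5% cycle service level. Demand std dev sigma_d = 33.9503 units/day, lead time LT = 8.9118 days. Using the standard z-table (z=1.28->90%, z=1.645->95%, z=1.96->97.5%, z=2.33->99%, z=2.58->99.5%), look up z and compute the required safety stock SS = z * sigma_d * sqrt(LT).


From the table, SL = 99.5% corresponds to z = 2.58
sqrt(LT) = sqrt(8.9118) = 2.9853
SS = 2.58 * 33.9503 * 2.9853 = 261.4846

261.4846 units


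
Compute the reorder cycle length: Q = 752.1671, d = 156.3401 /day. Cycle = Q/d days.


Cycle = 752.1671 / 156.3401 = 4.8111

4.8111 days


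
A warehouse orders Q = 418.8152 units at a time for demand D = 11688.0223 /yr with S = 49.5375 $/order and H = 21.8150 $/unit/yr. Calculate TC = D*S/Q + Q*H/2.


Ordering cost = D*S/Q = 1382.4603
Holding cost = Q*H/2 = 4568.2268
TC = 1382.4603 + 4568.2268 = 5950.6871

5950.6871 $/yr


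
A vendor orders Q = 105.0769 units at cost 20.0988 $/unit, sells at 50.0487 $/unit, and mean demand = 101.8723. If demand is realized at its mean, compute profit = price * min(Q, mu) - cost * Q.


Sales at mu = min(105.0769, 101.8723) = 101.8723
Revenue = 50.0487 * 101.8723 = 5098.5762
Total cost = 20.0988 * 105.0769 = 2111.9196
Profit = 5098.5762 - 2111.9196 = 2986.6566

2986.6566 $


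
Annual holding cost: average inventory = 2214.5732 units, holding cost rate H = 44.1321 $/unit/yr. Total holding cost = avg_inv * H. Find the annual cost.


Cost = 2214.5732 * 44.1321 = 97733.7659

97733.7659 $/yr


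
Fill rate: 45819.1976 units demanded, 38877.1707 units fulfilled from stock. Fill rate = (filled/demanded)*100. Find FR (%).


FR = 38877.1707 / 45819.1976 * 100 = 84.8491

84.8491%


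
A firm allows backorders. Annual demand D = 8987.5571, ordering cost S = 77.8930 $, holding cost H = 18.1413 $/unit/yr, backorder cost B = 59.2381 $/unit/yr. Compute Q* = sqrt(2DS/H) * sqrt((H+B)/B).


sqrt(2DS/H) = 277.8119
sqrt((H+B)/B) = 1.1429
Q* = 277.8119 * 1.1429 = 317.5141

317.5141 units


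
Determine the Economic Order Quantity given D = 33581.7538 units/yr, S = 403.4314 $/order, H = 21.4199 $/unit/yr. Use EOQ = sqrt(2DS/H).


2*D*S = 2 * 33581.7538 * 403.4314 = 27095867.9000
2*D*S/H = 1264985.7329
EOQ = sqrt(1264985.7329) = 1124.7158

1124.7158 units


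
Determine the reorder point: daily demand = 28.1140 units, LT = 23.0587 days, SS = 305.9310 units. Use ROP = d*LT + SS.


d*LT = 28.1140 * 23.0587 = 648.2723
ROP = 648.2723 + 305.9310 = 954.2033

954.2033 units


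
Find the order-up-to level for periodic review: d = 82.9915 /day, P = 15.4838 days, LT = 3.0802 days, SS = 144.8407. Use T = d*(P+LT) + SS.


P + LT = 18.5640
d*(P+LT) = 82.9915 * 18.5640 = 1540.6542
T = 1540.6542 + 144.8407 = 1685.4949

1685.4949 units


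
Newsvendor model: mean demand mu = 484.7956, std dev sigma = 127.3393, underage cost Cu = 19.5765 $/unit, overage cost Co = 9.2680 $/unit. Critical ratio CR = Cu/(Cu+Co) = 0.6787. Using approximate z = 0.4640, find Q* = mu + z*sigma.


CR = Cu/(Cu+Co) = 19.5765/(19.5765+9.2680) = 0.6787
z = 0.4640
Q* = 484.7956 + 0.4640 * 127.3393 = 543.8810

543.8810 units


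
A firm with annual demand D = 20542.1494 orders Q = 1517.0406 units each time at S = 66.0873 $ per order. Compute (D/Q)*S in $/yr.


Number of orders = D/Q = 13.5409
Cost = 13.5409 * 66.0873 = 894.8839

894.8839 $/yr


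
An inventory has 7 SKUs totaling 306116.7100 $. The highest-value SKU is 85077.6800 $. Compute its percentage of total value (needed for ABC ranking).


Top item = 85077.6800
Total = 306116.7100
Percentage = 85077.6800 / 306116.7100 * 100 = 27.7926

27.7926%


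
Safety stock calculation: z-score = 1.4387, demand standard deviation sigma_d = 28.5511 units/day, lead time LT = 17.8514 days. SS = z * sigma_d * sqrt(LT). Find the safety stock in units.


sqrt(LT) = sqrt(17.8514) = 4.2251
SS = 1.4387 * 28.5511 * 4.2251 = 173.5518

173.5518 units


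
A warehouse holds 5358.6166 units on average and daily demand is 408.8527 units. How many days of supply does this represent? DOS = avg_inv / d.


DOS = 5358.6166 / 408.8527 = 13.1065

13.1065 days


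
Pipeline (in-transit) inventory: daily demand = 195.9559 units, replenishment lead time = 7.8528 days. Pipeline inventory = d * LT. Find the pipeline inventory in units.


Pipeline = 195.9559 * 7.8528 = 1538.8025

1538.8025 units


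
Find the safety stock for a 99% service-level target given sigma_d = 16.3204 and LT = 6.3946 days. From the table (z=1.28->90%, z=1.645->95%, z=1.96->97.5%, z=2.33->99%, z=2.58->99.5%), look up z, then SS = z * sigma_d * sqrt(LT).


From the table, SL = 99% corresponds to z = 2.33
sqrt(LT) = sqrt(6.3946) = 2.5288
SS = 2.33 * 16.3204 * 2.5288 = 96.1598

96.1598 units


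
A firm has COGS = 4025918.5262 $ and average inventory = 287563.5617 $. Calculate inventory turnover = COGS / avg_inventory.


Turnover = 4025918.5262 / 287563.5617 = 14.0001

14.0001


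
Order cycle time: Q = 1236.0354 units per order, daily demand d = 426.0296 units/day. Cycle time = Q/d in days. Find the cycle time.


Cycle = 1236.0354 / 426.0296 = 2.9013

2.9013 days


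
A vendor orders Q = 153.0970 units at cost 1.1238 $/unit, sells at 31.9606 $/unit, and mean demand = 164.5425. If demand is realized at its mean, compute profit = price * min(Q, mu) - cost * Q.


Sales at mu = min(153.0970, 164.5425) = 153.0970
Revenue = 31.9606 * 153.0970 = 4893.0720
Total cost = 1.1238 * 153.0970 = 172.0504
Profit = 4893.0720 - 172.0504 = 4721.0216

4721.0216 $


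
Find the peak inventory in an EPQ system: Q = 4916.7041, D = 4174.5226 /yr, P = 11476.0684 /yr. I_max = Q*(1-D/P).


D/P = 0.3638
1 - D/P = 0.6362
I_max = 4916.7041 * 0.6362 = 3128.2090

3128.2090 units


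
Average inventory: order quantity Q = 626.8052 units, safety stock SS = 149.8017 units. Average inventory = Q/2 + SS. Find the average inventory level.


Q/2 = 313.4026
Avg = 313.4026 + 149.8017 = 463.2043

463.2043 units


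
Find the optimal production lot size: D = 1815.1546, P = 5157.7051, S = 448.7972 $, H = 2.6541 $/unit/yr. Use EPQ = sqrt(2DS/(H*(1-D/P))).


1 - D/P = 1 - 0.3519 = 0.6481
H*(1-D/P) = 1.7200
2DS = 1629272.6041
EPQ = sqrt(947229.0368) = 973.2569

973.2569 units


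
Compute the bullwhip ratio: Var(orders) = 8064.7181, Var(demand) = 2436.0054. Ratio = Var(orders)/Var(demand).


BW = 8064.7181 / 2436.0054 = 3.3106

3.3106


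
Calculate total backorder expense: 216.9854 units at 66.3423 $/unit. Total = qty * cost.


Total = 216.9854 * 66.3423 = 14395.3105

14395.3105 $


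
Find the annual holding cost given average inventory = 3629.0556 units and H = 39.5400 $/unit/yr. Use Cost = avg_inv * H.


Cost = 3629.0556 * 39.5400 = 143492.8584

143492.8584 $/yr


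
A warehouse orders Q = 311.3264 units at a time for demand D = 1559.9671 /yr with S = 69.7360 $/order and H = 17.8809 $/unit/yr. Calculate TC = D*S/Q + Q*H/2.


Ordering cost = D*S/Q = 349.4271
Holding cost = Q*H/2 = 2783.3981
TC = 349.4271 + 2783.3981 = 3132.8252

3132.8252 $/yr


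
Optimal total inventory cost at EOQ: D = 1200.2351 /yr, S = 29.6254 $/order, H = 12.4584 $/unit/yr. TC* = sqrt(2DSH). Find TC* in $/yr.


2*D*S*H = 885977.7439
TC* = sqrt(885977.7439) = 941.2639

941.2639 $/yr


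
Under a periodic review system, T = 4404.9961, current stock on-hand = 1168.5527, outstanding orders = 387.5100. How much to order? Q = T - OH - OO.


Inventory position = OH + OO = 1168.5527 + 387.5100 = 1556.0627
Q = 4404.9961 - 1556.0627 = 2848.9334

2848.9334 units


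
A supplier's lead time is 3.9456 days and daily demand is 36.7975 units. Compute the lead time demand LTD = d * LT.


LTD = 36.7975 * 3.9456 = 145.1882

145.1882 units


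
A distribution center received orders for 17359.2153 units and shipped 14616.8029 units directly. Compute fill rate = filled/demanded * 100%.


FR = 14616.8029 / 17359.2153 * 100 = 84.2020

84.2020%


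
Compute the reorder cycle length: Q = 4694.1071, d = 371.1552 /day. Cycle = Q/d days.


Cycle = 4694.1071 / 371.1552 = 12.6473

12.6473 days


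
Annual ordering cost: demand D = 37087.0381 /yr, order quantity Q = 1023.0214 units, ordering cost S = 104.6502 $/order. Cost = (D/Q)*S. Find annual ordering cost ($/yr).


Number of orders = D/Q = 36.2525
Cost = 36.2525 * 104.6502 = 3793.8268

3793.8268 $/yr


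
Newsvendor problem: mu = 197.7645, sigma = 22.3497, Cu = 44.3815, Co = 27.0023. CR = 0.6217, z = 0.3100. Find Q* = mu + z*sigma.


CR = Cu/(Cu+Co) = 44.3815/(44.3815+27.0023) = 0.6217
z = 0.3100
Q* = 197.7645 + 0.3100 * 22.3497 = 204.6929

204.6929 units


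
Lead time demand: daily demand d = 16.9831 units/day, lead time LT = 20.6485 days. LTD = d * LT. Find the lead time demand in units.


LTD = 16.9831 * 20.6485 = 350.6755

350.6755 units


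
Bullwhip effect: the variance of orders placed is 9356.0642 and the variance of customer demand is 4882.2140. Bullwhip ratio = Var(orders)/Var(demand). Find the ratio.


BW = 9356.0642 / 4882.2140 = 1.9164

1.9164


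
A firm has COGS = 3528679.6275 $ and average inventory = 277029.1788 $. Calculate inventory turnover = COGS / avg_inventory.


Turnover = 3528679.6275 / 277029.1788 = 12.7376

12.7376


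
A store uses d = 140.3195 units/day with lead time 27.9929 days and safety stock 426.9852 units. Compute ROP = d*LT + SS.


d*LT = 140.3195 * 27.9929 = 3927.9497
ROP = 3927.9497 + 426.9852 = 4354.9349

4354.9349 units


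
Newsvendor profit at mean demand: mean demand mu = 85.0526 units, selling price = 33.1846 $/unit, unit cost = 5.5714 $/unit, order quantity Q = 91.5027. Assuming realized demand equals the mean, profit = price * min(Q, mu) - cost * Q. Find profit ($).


Sales at mu = min(91.5027, 85.0526) = 85.0526
Revenue = 33.1846 * 85.0526 = 2822.4365
Total cost = 5.5714 * 91.5027 = 509.7981
Profit = 2822.4365 - 509.7981 = 2312.6384

2312.6384 $


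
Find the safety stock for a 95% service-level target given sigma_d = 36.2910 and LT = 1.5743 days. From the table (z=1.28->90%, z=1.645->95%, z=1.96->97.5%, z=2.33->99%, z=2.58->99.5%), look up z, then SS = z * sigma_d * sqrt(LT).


From the table, SL = 95% corresponds to z = 1.645
sqrt(LT) = sqrt(1.5743) = 1.2547
SS = 1.645 * 36.2910 * 1.2547 = 74.9046

74.9046 units


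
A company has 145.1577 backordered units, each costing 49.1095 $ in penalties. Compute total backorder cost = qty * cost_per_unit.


Total = 145.1577 * 49.1095 = 7128.6221

7128.6221 $


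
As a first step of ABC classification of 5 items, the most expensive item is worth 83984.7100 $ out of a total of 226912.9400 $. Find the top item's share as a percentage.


Top item = 83984.7100
Total = 226912.9400
Percentage = 83984.7100 / 226912.9400 * 100 = 37.0119

37.0119%


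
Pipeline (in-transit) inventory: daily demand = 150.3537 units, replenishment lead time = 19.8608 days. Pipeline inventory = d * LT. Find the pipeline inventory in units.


Pipeline = 150.3537 * 19.8608 = 2986.1448

2986.1448 units


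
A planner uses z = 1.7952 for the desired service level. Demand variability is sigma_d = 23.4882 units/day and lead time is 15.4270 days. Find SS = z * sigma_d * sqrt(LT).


sqrt(LT) = sqrt(15.4270) = 3.9277
SS = 1.7952 * 23.4882 * 3.9277 = 165.6164

165.6164 units


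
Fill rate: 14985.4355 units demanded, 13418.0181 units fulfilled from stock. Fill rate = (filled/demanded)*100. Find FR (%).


FR = 13418.0181 / 14985.4355 * 100 = 89.5404

89.5404%


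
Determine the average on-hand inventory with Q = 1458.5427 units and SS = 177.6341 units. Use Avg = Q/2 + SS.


Q/2 = 729.2713
Avg = 729.2713 + 177.6341 = 906.9054

906.9054 units


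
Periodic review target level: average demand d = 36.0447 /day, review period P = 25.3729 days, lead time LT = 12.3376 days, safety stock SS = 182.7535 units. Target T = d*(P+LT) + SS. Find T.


P + LT = 37.7105
d*(P+LT) = 36.0447 * 37.7105 = 1359.2637
T = 1359.2637 + 182.7535 = 1542.0172

1542.0172 units


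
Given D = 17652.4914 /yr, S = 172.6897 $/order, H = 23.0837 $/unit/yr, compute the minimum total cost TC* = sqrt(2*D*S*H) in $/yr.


2*D*S*H = 140736861.1660
TC* = sqrt(140736861.1660) = 11863.2568

11863.2568 $/yr


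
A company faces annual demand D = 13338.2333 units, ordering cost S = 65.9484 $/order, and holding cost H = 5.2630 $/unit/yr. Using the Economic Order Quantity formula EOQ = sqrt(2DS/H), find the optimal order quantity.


2*D*S = 2 * 13338.2333 * 65.9484 = 1759270.2899
2*D*S/H = 334271.3832
EOQ = sqrt(334271.3832) = 578.1621

578.1621 units


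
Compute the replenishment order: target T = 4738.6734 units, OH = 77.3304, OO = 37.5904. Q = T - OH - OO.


Inventory position = OH + OO = 77.3304 + 37.5904 = 114.9208
Q = 4738.6734 - 114.9208 = 4623.7526

4623.7526 units


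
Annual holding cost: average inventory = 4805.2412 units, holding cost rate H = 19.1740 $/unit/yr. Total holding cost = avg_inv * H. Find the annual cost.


Cost = 4805.2412 * 19.1740 = 92135.6948

92135.6948 $/yr


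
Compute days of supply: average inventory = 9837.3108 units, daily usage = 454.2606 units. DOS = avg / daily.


DOS = 9837.3108 / 454.2606 = 21.6557

21.6557 days


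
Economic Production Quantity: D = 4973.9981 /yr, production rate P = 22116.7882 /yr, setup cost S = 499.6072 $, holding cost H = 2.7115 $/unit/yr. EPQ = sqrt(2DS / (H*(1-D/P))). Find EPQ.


1 - D/P = 1 - 0.2249 = 0.7751
H*(1-D/P) = 2.1017
2DS = 4970090.5271
EPQ = sqrt(2364804.4929) = 1537.7921

1537.7921 units


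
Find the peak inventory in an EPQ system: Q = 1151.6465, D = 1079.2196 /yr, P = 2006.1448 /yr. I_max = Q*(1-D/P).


D/P = 0.5380
1 - D/P = 0.4620
I_max = 1151.6465 * 0.4620 = 532.1102

532.1102 units


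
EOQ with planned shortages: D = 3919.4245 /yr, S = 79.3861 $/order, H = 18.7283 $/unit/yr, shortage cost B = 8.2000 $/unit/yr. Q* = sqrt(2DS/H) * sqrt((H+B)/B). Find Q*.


sqrt(2DS/H) = 182.2843
sqrt((H+B)/B) = 1.8122
Q* = 182.2843 * 1.8122 = 330.3290

330.3290 units


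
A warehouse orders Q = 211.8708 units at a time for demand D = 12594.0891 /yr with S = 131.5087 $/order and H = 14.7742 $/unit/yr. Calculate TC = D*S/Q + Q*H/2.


Ordering cost = D*S/Q = 7817.1805
Holding cost = Q*H/2 = 1565.1108
TC = 7817.1805 + 1565.1108 = 9382.2913

9382.2913 $/yr


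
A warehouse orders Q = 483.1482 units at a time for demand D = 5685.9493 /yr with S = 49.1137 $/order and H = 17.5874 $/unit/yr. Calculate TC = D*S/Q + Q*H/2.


Ordering cost = D*S/Q = 577.9966
Holding cost = Q*H/2 = 4248.6603
TC = 577.9966 + 4248.6603 = 4826.6569

4826.6569 $/yr


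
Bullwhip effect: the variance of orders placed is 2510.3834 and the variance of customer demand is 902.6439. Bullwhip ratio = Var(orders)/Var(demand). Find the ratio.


BW = 2510.3834 / 902.6439 = 2.7811

2.7811


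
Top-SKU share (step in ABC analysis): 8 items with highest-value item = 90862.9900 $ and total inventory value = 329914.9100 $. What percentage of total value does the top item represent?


Top item = 90862.9900
Total = 329914.9100
Percentage = 90862.9900 / 329914.9100 * 100 = 27.5413

27.5413%


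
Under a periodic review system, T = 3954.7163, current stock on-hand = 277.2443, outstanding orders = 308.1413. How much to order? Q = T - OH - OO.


Inventory position = OH + OO = 277.2443 + 308.1413 = 585.3856
Q = 3954.7163 - 585.3856 = 3369.3307

3369.3307 units


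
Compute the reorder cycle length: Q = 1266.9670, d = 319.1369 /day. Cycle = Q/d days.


Cycle = 1266.9670 / 319.1369 = 3.9700

3.9700 days


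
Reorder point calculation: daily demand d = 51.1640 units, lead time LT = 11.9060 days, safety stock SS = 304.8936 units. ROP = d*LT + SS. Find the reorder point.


d*LT = 51.1640 * 11.9060 = 609.1586
ROP = 609.1586 + 304.8936 = 914.0522

914.0522 units


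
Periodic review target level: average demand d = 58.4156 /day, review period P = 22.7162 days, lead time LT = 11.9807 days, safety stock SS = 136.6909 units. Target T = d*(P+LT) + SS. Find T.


P + LT = 34.6969
d*(P+LT) = 58.4156 * 34.6969 = 2026.8402
T = 2026.8402 + 136.6909 = 2163.5311

2163.5311 units


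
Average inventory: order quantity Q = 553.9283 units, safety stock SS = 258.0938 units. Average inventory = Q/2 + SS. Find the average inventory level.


Q/2 = 276.9642
Avg = 276.9642 + 258.0938 = 535.0580

535.0580 units


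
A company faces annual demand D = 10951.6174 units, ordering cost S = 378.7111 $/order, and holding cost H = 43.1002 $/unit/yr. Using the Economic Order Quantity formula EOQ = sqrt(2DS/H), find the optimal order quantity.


2*D*S = 2 * 10951.6174 * 378.7111 = 8294998.1447
2*D*S/H = 192458.4606
EOQ = sqrt(192458.4606) = 438.7009

438.7009 units


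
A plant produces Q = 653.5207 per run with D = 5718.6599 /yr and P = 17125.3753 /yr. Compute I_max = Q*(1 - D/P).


D/P = 0.3339
1 - D/P = 0.6661
I_max = 653.5207 * 0.6661 = 435.2912

435.2912 units


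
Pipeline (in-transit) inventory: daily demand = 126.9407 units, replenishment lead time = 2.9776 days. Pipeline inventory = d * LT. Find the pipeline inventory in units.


Pipeline = 126.9407 * 2.9776 = 377.9786

377.9786 units


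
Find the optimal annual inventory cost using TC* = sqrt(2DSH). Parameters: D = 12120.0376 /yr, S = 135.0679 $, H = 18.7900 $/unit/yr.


2*D*S*H = 61519513.2379
TC* = sqrt(61519513.2379) = 7843.4376

7843.4376 $/yr


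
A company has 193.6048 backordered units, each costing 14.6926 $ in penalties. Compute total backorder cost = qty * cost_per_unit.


Total = 193.6048 * 14.6926 = 2844.5579

2844.5579 $


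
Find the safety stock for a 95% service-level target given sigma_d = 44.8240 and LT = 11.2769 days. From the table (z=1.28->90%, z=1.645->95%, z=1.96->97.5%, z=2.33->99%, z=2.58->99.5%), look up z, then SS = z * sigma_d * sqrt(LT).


From the table, SL = 95% corresponds to z = 1.645
sqrt(LT) = sqrt(11.2769) = 3.3581
SS = 1.645 * 44.8240 * 3.3581 = 247.6118

247.6118 units


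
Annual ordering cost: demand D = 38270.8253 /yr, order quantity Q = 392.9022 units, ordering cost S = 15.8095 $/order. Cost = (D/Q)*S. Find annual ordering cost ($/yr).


Number of orders = D/Q = 97.4055
Cost = 97.4055 * 15.8095 = 1539.9319

1539.9319 $/yr


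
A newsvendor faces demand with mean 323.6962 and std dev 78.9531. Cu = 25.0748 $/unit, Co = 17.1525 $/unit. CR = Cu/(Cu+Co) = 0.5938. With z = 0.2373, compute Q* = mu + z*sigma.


CR = Cu/(Cu+Co) = 25.0748/(25.0748+17.1525) = 0.5938
z = 0.2373
Q* = 323.6962 + 0.2373 * 78.9531 = 342.4318

342.4318 units


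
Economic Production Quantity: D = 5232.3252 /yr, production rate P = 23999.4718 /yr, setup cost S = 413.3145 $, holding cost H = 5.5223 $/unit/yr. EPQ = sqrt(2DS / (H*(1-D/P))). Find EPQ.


1 - D/P = 1 - 0.2180 = 0.7820
H*(1-D/P) = 4.3183
2DS = 4325191.7478
EPQ = sqrt(1001587.2943) = 1000.7933

1000.7933 units


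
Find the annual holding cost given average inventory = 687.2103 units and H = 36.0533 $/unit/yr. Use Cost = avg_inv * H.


Cost = 687.2103 * 36.0533 = 24776.1991

24776.1991 $/yr


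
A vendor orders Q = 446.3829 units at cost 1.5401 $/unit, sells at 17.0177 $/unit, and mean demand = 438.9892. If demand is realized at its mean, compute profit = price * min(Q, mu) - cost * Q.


Sales at mu = min(446.3829, 438.9892) = 438.9892
Revenue = 17.0177 * 438.9892 = 7470.5865
Total cost = 1.5401 * 446.3829 = 687.4743
Profit = 7470.5865 - 687.4743 = 6783.1122

6783.1122 $


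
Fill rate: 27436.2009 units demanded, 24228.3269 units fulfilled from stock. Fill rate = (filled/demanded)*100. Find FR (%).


FR = 24228.3269 / 27436.2009 * 100 = 88.3079

88.3079%


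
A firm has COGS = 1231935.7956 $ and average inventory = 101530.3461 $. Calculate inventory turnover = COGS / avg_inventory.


Turnover = 1231935.7956 / 101530.3461 = 12.1337

12.1337


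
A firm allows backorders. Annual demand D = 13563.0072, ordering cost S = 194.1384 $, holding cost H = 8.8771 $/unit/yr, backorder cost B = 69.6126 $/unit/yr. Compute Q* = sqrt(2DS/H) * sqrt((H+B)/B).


sqrt(2DS/H) = 770.2171
sqrt((H+B)/B) = 1.0618
Q* = 770.2171 * 1.0618 = 817.8536

817.8536 units


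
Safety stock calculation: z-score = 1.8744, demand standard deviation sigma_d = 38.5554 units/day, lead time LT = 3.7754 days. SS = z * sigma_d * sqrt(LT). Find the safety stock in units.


sqrt(LT) = sqrt(3.7754) = 1.9430
SS = 1.8744 * 38.5554 * 1.9430 = 140.4200

140.4200 units


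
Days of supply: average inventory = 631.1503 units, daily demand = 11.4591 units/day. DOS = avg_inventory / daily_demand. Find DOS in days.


DOS = 631.1503 / 11.4591 = 55.0785

55.0785 days


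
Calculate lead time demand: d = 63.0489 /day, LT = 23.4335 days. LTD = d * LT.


LTD = 63.0489 * 23.4335 = 1477.4564

1477.4564 units


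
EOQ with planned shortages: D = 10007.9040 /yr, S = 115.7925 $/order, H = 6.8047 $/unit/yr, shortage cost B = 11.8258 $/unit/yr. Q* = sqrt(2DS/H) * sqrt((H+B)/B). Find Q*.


sqrt(2DS/H) = 583.6094
sqrt((H+B)/B) = 1.2552
Q* = 583.6094 * 1.2552 = 732.5196

732.5196 units


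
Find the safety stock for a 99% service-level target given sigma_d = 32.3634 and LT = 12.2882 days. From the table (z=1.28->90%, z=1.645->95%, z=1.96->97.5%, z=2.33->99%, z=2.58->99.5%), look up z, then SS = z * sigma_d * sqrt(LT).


From the table, SL = 99% corresponds to z = 2.33
sqrt(LT) = sqrt(12.2882) = 3.5055
SS = 2.33 * 32.3634 * 3.5055 = 264.3347

264.3347 units


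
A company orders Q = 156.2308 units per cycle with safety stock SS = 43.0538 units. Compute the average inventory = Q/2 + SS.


Q/2 = 78.1154
Avg = 78.1154 + 43.0538 = 121.1692

121.1692 units


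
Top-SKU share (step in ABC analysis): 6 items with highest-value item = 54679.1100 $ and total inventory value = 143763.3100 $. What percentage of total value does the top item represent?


Top item = 54679.1100
Total = 143763.3100
Percentage = 54679.1100 / 143763.3100 * 100 = 38.0341

38.0341%


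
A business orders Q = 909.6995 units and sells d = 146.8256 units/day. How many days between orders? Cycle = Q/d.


Cycle = 909.6995 / 146.8256 = 6.1958

6.1958 days


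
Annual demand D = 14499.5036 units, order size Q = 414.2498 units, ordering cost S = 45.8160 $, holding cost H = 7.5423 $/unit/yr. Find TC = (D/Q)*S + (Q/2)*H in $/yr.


Ordering cost = D*S/Q = 1603.6441
Holding cost = Q*H/2 = 1562.1981
TC = 1603.6441 + 1562.1981 = 3165.8423

3165.8423 $/yr


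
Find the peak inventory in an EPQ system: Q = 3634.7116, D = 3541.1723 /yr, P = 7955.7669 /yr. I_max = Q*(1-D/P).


D/P = 0.4451
1 - D/P = 0.5549
I_max = 3634.7116 * 0.5549 = 2016.8738

2016.8738 units


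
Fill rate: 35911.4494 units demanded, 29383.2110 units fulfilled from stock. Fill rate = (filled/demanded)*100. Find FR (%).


FR = 29383.2110 / 35911.4494 * 100 = 81.8213

81.8213%


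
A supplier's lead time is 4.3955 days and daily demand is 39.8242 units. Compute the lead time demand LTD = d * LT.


LTD = 39.8242 * 4.3955 = 175.0473

175.0473 units


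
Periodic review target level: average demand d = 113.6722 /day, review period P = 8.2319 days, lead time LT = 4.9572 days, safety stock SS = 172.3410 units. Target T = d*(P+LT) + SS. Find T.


P + LT = 13.1891
d*(P+LT) = 113.6722 * 13.1891 = 1499.2340
T = 1499.2340 + 172.3410 = 1671.5750

1671.5750 units


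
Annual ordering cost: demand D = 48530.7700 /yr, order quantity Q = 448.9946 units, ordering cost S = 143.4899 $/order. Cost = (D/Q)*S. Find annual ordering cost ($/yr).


Number of orders = D/Q = 108.0876
Cost = 108.0876 * 143.4899 = 15509.4857

15509.4857 $/yr


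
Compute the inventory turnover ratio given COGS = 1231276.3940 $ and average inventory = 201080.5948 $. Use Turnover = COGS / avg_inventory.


Turnover = 1231276.3940 / 201080.5948 = 6.1233

6.1233


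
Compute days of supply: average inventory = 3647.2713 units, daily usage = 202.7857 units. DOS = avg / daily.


DOS = 3647.2713 / 202.7857 = 17.9858

17.9858 days


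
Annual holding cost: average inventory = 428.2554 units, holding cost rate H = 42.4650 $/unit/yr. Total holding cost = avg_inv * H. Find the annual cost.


Cost = 428.2554 * 42.4650 = 18185.8656

18185.8656 $/yr


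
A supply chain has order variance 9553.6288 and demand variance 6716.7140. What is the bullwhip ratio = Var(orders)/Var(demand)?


BW = 9553.6288 / 6716.7140 = 1.4224

1.4224


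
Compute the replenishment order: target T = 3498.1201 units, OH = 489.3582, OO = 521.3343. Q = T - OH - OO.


Inventory position = OH + OO = 489.3582 + 521.3343 = 1010.6925
Q = 3498.1201 - 1010.6925 = 2487.4276

2487.4276 units


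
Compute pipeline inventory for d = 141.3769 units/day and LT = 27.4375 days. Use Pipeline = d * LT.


Pipeline = 141.3769 * 27.4375 = 3879.0287

3879.0287 units


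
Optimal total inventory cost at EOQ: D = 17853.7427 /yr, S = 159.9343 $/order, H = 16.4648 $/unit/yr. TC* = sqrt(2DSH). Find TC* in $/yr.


2*D*S*H = 94028030.7772
TC* = sqrt(94028030.7772) = 9696.8052

9696.8052 $/yr


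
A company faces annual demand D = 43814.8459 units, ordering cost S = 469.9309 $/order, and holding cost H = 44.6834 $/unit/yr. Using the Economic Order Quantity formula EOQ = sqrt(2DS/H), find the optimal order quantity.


2*D*S = 2 * 43814.8459 * 469.9309 = 41179899.9343
2*D*S/H = 921592.8048
EOQ = sqrt(921592.8048) = 959.9963

959.9963 units


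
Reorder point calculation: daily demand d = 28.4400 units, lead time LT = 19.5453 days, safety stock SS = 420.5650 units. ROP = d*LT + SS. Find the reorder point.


d*LT = 28.4400 * 19.5453 = 555.8683
ROP = 555.8683 + 420.5650 = 976.4333

976.4333 units


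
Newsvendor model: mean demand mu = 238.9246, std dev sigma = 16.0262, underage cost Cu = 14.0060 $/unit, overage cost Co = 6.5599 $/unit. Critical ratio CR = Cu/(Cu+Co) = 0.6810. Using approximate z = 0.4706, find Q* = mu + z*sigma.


CR = Cu/(Cu+Co) = 14.0060/(14.0060+6.5599) = 0.6810
z = 0.4706
Q* = 238.9246 + 0.4706 * 16.0262 = 246.4665

246.4665 units


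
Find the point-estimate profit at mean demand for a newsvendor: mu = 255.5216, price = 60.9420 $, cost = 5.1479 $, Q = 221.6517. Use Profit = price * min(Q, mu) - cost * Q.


Sales at mu = min(221.6517, 255.5216) = 221.6517
Revenue = 60.9420 * 221.6517 = 13507.8979
Total cost = 5.1479 * 221.6517 = 1141.0408
Profit = 13507.8979 - 1141.0408 = 12366.8571

12366.8571 $


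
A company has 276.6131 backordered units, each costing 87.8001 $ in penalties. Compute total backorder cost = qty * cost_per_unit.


Total = 276.6131 * 87.8001 = 24286.6578

24286.6578 $


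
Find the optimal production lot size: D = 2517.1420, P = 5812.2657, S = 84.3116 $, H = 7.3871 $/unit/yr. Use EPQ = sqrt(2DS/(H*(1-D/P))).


1 - D/P = 1 - 0.4331 = 0.5669
H*(1-D/P) = 4.1879
2DS = 424448.5389
EPQ = sqrt(101350.2446) = 318.3555

318.3555 units


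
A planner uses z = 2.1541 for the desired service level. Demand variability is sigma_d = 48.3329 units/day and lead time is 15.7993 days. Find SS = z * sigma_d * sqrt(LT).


sqrt(LT) = sqrt(15.7993) = 3.9748
SS = 2.1541 * 48.3329 * 3.9748 = 413.8354

413.8354 units


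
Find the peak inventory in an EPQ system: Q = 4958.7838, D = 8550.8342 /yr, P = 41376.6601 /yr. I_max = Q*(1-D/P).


D/P = 0.2067
1 - D/P = 0.7933
I_max = 4958.7838 * 0.7933 = 3934.0095

3934.0095 units


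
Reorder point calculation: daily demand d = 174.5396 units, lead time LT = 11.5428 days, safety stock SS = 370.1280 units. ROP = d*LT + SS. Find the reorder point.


d*LT = 174.5396 * 11.5428 = 2014.6757
ROP = 2014.6757 + 370.1280 = 2384.8037

2384.8037 units
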